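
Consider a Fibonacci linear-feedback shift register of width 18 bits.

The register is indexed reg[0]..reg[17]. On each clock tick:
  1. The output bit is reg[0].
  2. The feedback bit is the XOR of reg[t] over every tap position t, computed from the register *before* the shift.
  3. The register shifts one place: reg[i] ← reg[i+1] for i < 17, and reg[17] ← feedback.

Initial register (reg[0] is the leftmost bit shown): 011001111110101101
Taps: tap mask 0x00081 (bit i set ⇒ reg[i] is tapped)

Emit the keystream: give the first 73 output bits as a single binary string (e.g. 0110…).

step | reg (before) | out | fb
   0 | 011001111110101101 | 0 | 1
   1 | 110011111101011011 | 1 | 0
   2 | 100111111010110110 | 1 | 0
   3 | 001111110101101100 | 0 | 1
   4 | 011111101011011001 | 0 | 0
   5 | 111111010110110010 | 1 | 0
   6 | 111110101101100100 | 1 | 1
   7 | 111101011011001001 | 1 | 0
   8 | 111010110110010010 | 1 | 0
   9 | 110101101100100100 | 1 | 1
  10 | 101011011001001001 | 1 | 0
  11 | 010110110010010010 | 0 | 1
  12 | 101101100100100101 | 1 | 1
  13 | 011011001001001011 | 0 | 0
  14 | 110110010010010110 | 1 | 0
  15 | 101100100100101100 | 1 | 1
  16 | 011001001001011001 | 0 | 0
  17 | 110010010010110010 | 1 | 0
  18 | 100100100101100100 | 1 | 1
  19 | 001001001011001001 | 0 | 0
  20 | 010010010110010010 | 0 | 1
  21 | 100100101100100101 | 1 | 1
  22 | 001001011001001011 | 0 | 1
  23 | 010010110010010111 | 0 | 1
  24 | 100101100100101111 | 1 | 1
  25 | 001011001001011111 | 0 | 0
  26 | 010110010010111110 | 0 | 1
  27 | 101100100101111101 | 1 | 1
  28 | 011001001011111011 | 0 | 0
  29 | 110010010111110110 | 1 | 0
  30 | 100100101111101100 | 1 | 1
  31 | 001001011111011001 | 0 | 1
  32 | 010010111110110011 | 0 | 1
  33 | 100101111101100111 | 1 | 0
  34 | 001011111011001110 | 0 | 1
  35 | 010111110110011101 | 0 | 1
  36 | 101111101100111011 | 1 | 1
  37 | 011111011001110111 | 0 | 1
  38 | 111110110011101111 | 1 | 0
  39 | 111101100111011110 | 1 | 1
  40 | 111011001110111101 | 1 | 1
  41 | 110110011101111011 | 1 | 0
  42 | 101100111011110110 | 1 | 0
  43 | 011001110111101100 | 0 | 1
  44 | 110011101111011001 | 1 | 1
  45 | 100111011110110011 | 1 | 0
  46 | 001110111101100110 | 0 | 1
  47 | 011101111011001101 | 0 | 1
  48 | 111011110110011011 | 1 | 0
  49 | 110111101100110110 | 1 | 1
  50 | 101111011001101101 | 1 | 0
  51 | 011110110011011010 | 0 | 1
  52 | 111101100110110101 | 1 | 1
  53 | 111011001101101011 | 1 | 1
  54 | 110110011011010111 | 1 | 0
  55 | 101100110110101110 | 1 | 0
  56 | 011001101101011100 | 0 | 0
  57 | 110011011010111000 | 1 | 0
  58 | 100110110101110000 | 1 | 0
  59 | 001101101011100000 | 0 | 0
  60 | 011011010111000000 | 0 | 1
  61 | 110110101110000001 | 1 | 1
  62 | 101101011100000011 | 1 | 0
  63 | 011010111000000110 | 0 | 1
  64 | 110101110000001101 | 1 | 0
  65 | 101011100000011010 | 1 | 1
  66 | 010111000000110101 | 0 | 0
  67 | 101110000001101010 | 1 | 1
  68 | 011100000011010101 | 0 | 0
  69 | 111000000110101010 | 1 | 1
  70 | 110000001101010101 | 1 | 1
  71 | 100000011010101011 | 1 | 0
  72 | 000000110101010110 | 0 | 1

0110011111101011011001001001011001001011111011001110111101100110110101110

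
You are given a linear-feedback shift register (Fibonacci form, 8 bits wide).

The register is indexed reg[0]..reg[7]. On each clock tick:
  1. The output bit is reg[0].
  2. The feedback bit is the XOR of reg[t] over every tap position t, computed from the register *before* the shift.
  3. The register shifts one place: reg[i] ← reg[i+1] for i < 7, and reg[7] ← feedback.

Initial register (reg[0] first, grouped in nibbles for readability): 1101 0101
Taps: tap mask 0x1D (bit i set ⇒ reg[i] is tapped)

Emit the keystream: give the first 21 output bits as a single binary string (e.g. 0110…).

k : reg_k → out_k, fb_k
0: 11010101 → 1, fb=0
1: 10101010 → 1, fb=1
2: 01010101 → 0, fb=1
3: 10101011 → 1, fb=1
4: 01010111 → 0, fb=1
5: 10101111 → 1, fb=1
6: 01011111 → 0, fb=0
7: 10111110 → 1, fb=0
8: 01111100 → 0, fb=1
9: 11111001 → 1, fb=0
10: 11110010 → 1, fb=1
11: 11100101 → 1, fb=0
12: 11001010 → 1, fb=0
13: 10010100 → 1, fb=0
14: 00101000 → 0, fb=0
15: 01010000 → 0, fb=1
16: 10100001 → 1, fb=0
17: 01000010 → 0, fb=0
18: 10000100 → 1, fb=1
19: 00001001 → 0, fb=1
20: 00010011 → 0, fb=1

110101010111110010100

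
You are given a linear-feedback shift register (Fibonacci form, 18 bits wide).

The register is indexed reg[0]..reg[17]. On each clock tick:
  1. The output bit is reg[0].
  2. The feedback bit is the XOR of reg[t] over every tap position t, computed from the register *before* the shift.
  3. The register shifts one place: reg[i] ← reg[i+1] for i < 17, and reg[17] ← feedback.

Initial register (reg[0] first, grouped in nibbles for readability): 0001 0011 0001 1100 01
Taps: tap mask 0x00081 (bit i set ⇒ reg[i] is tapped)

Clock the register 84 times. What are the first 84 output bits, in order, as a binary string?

step | reg (before) | out | fb
   0 | 000100110001110001 | 0 | 1
   1 | 001001100011100011 | 0 | 0
   2 | 010011000111000110 | 0 | 0
   3 | 100110001110001100 | 1 | 1
   4 | 001100011100011001 | 0 | 1
   5 | 011000111000110011 | 0 | 1
   6 | 110001110001100111 | 1 | 0
   7 | 100011100011001110 | 1 | 1
   8 | 000111000110011101 | 0 | 0
   9 | 001110001100111010 | 0 | 0
  10 | 011100011001110100 | 0 | 1
  11 | 111000110011101001 | 1 | 0
  12 | 110001100111010010 | 1 | 1
  13 | 100011001110100101 | 1 | 1
  14 | 000110011101001011 | 0 | 1
  15 | 001100111010010111 | 0 | 1
  16 | 011001110100101111 | 0 | 1
  17 | 110011101001011111 | 1 | 1
  18 | 100111010010111111 | 1 | 0
  19 | 001110100101111110 | 0 | 0
  20 | 011101001011111100 | 0 | 0
  21 | 111010010111111000 | 1 | 0
  22 | 110100101111110000 | 1 | 1
  23 | 101001011111100001 | 1 | 0
  24 | 010010111111000010 | 0 | 1
  25 | 100101111110000101 | 1 | 0
  26 | 001011111100001010 | 0 | 1
  27 | 010111111000010101 | 0 | 1
  28 | 101111110000101011 | 1 | 0
  29 | 011111100001010110 | 0 | 0
  30 | 111111000010101100 | 1 | 1
  31 | 111110000101011001 | 1 | 1
  32 | 111100001010110011 | 1 | 1
  33 | 111000010101100111 | 1 | 0
  34 | 110000101011001110 | 1 | 1
  35 | 100001010110011101 | 1 | 0
  36 | 000010101100111010 | 0 | 0
  37 | 000101011001110100 | 0 | 1
  38 | 001010110011101001 | 0 | 1
  39 | 010101100111010011 | 0 | 0
  40 | 101011001110100110 | 1 | 1
  41 | 010110011101001101 | 0 | 1
  42 | 101100111010011011 | 1 | 0
  43 | 011001110100110110 | 0 | 1
  44 | 110011101001101101 | 1 | 1
  45 | 100111010011011011 | 1 | 0
  46 | 001110100110110110 | 0 | 0
  47 | 011101001101101100 | 0 | 0
  48 | 111010011011011000 | 1 | 0
  49 | 110100110110110000 | 1 | 0
  50 | 101001101101100000 | 1 | 1
  51 | 010011011011000001 | 0 | 1
  52 | 100110110110000011 | 1 | 0
  53 | 001101101100000110 | 0 | 0
  54 | 011011011000001100 | 0 | 1
  55 | 110110110000011001 | 1 | 0
  56 | 101101100000110010 | 1 | 1
  57 | 011011000001100101 | 0 | 0
  58 | 110110000011001010 | 1 | 1
  59 | 101100000110010101 | 1 | 1
  60 | 011000001100101011 | 0 | 0
  61 | 110000011001010110 | 1 | 0
  62 | 100000110010101100 | 1 | 0
  63 | 000001100101011000 | 0 | 0
  64 | 000011001010110000 | 0 | 0
  65 | 000110010101100000 | 0 | 1
  66 | 001100101011000001 | 0 | 0
  67 | 011001010110000010 | 0 | 1
  68 | 110010101100000101 | 1 | 1
  69 | 100101011000001011 | 1 | 0
  70 | 001010110000010110 | 0 | 1
  71 | 010101100000101101 | 0 | 0
  72 | 101011000001011010 | 1 | 1
  73 | 010110000010110101 | 0 | 0
  74 | 101100000101101010 | 1 | 1
  75 | 011000001011010101 | 0 | 0
  76 | 110000010110101010 | 1 | 0
  77 | 100000101101010100 | 1 | 1
  78 | 000001011010101001 | 0 | 1
  79 | 000010110101010011 | 0 | 1
  80 | 000101101010100111 | 0 | 0
  81 | 001011010101001110 | 0 | 1
  82 | 010110101010011101 | 0 | 0
  83 | 101101010100111010 | 1 | 0

000100110001110001100111010010111111000010101100111010011011011000001100101011000001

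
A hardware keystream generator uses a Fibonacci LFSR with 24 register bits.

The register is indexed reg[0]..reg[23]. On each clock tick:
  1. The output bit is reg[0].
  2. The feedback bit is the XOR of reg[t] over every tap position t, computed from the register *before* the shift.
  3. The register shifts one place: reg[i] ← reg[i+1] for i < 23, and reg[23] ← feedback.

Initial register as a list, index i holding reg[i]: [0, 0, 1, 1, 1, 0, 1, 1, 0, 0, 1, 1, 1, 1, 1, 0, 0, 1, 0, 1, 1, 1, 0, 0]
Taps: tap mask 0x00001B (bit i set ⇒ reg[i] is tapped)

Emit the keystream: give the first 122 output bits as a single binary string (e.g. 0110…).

00111011001111100101110000100111010101011100011100100110000011000000001000111010101101000011010000110001001111101011111011

k : reg_k → out_k, fb_k
0: 001110110011111001011100 → 0, fb=0
1: 011101100111110010111000 → 0, fb=0
2: 111011001111100101110000 → 1, fb=1
3: 110110011111001011100001 → 1, fb=0
4: 101100111110010111000010 → 1, fb=0
5: 011001111100101110000100 → 0, fb=1
6: 110011111001011100001001 → 1, fb=1
7: 100111110010111000010011 → 1, fb=1
8: 001111100101110000100111 → 0, fb=0
9: 011111001011100001001110 → 0, fb=1
10: 111110010111000010011101 → 1, fb=0
11: 111100101110000100111010 → 1, fb=1
12: 111001011100001001110101 → 1, fb=0
13: 110010111000010011101010 → 1, fb=1
14: 100101110000100111010101 → 1, fb=0
15: 001011100001001110101010 → 0, fb=1
16: 010111000010011101010101 → 0, fb=1
17: 101110000100111010101011 → 1, fb=1
18: 011100001001110101010111 → 0, fb=0
19: 111000010011101010101110 → 1, fb=0
20: 110000100111010101011100 → 1, fb=0
21: 100001001110101010111000 → 1, fb=1
22: 000010011101010101110001 → 0, fb=1
23: 000100111010101011100011 → 0, fb=1
24: 001001110101010111000111 → 0, fb=0
25: 010011101010101110001110 → 0, fb=0
26: 100111010101011100011100 → 1, fb=1
27: 001110101010111000111001 → 0, fb=0
28: 011101010101110001110010 → 0, fb=0
29: 111010101011100011100100 → 1, fb=1
30: 110101010111000111001001 → 1, fb=1
31: 101010101110001110010011 → 1, fb=0
32: 010101011100011100100110 → 0, fb=0
33: 101010111000111001001100 → 1, fb=0
34: 010101110001110010011000 → 0, fb=0
35: 101011100011100100110000 → 1, fb=0
36: 010111000111001001100000 → 0, fb=1
37: 101110001110010011000001 → 1, fb=1
38: 011100011100100110000011 → 0, fb=0
39: 111000111001001100000110 → 1, fb=0
40: 110001110010011000001100 → 1, fb=0
41: 100011100100110000011000 → 1, fb=0
42: 000111001001100000110000 → 0, fb=0
43: 001110010011000001100000 → 0, fb=0
44: 011100100110000011000000 → 0, fb=0
45: 111001001100000110000000 → 1, fb=0
46: 110010011000001100000000 → 1, fb=1
47: 100100110000011000000001 → 1, fb=0
48: 001001100000110000000010 → 0, fb=0
49: 010011000001100000000100 → 0, fb=0
50: 100110000011000000001000 → 1, fb=1
51: 001100000110000000010001 → 0, fb=1
52: 011000001100000000100011 → 0, fb=1
53: 110000011000000001000111 → 1, fb=0
54: 100000110000000010001110 → 1, fb=1
55: 000001100000000100011101 → 0, fb=0
56: 000011000000001000111010 → 0, fb=1
57: 000110000000010001110101 → 0, fb=0
58: 001100000000100011101010 → 0, fb=1
59: 011000000001000111010101 → 0, fb=1
60: 110000000010001110101011 → 1, fb=0
61: 100000000100011101010110 → 1, fb=1
62: 000000001000111010101101 → 0, fb=0
63: 000000010001110101011010 → 0, fb=0
64: 000000100011101010110100 → 0, fb=0
65: 000001000111010101101000 → 0, fb=0
66: 000010001110101011010000 → 0, fb=1
67: 000100011101010110100001 → 0, fb=1
68: 001000111010101101000011 → 0, fb=0
69: 010001110101011010000110 → 0, fb=1
70: 100011101010110100001101 → 1, fb=0
71: 000111010101101000011010 → 0, fb=0
72: 001110101011010000110100 → 0, fb=0
73: 011101010110100001101000 → 0, fb=0
74: 111010101101000011010000 → 1, fb=1
75: 110101011010000110100001 → 1, fb=1
76: 101010110100001101000011 → 1, fb=0
77: 010101101000011010000110 → 0, fb=0
78: 101011010000110100001100 → 1, fb=0
79: 010110100001101000011000 → 0, fb=1
80: 101101000011010000110001 → 1, fb=0
81: 011010000110100001100010 → 0, fb=0
82: 110100001101000011000100 → 1, fb=1
83: 101000011010000110001001 → 1, fb=1
84: 010000110100001100010011 → 0, fb=1
85: 100001101000011000100111 → 1, fb=1
86: 000011010000110001001111 → 0, fb=1
87: 000110100001100010011111 → 0, fb=0
88: 001101000011000100111110 → 0, fb=1
89: 011010000110001001111101 → 0, fb=0
90: 110100001100010011111010 → 1, fb=1
91: 101000011000100111110101 → 1, fb=1
92: 010000110001001111101011 → 0, fb=1
93: 100001100010011111010111 → 1, fb=1
94: 000011000100111110101111 → 0, fb=1
95: 000110001001111101011111 → 0, fb=0
96: 001100010011111010111110 → 0, fb=1
97: 011000100111110101111101 → 0, fb=1
98: 110001001111101011111011 → 1, fb=0
99: 100010011111010111110110 → 1, fb=0
100: 000100111110101111101100 → 0, fb=1
101: 001001111101011111011001 → 0, fb=0
102: 010011111010111110110010 → 0, fb=0
103: 100111110101111101100100 → 1, fb=1
104: 001111101011111011001001 → 0, fb=0
105: 011111010111110110010010 → 0, fb=1
106: 111110101111101100100101 → 1, fb=0
107: 111101011111011001001010 → 1, fb=1
108: 111010111110110010010101 → 1, fb=1
109: 110101111101100100101011 → 1, fb=1
110: 101011111011001001010111 → 1, fb=0
111: 010111110110010010101110 → 0, fb=1
112: 101111101100100101011101 → 1, fb=1
113: 011111011001001010111011 → 0, fb=1
114: 111110110010010101110111 → 1, fb=0
115: 111101100100101011101110 → 1, fb=1
116: 111011001001010111011101 → 1, fb=1
117: 110110010010101110111011 → 1, fb=0
118: 101100100101011101110110 → 1, fb=0
119: 011001001010111011101100 → 0, fb=1
120: 110010010101110111011001 → 1, fb=1
121: 100100101011101110110011 → 1, fb=0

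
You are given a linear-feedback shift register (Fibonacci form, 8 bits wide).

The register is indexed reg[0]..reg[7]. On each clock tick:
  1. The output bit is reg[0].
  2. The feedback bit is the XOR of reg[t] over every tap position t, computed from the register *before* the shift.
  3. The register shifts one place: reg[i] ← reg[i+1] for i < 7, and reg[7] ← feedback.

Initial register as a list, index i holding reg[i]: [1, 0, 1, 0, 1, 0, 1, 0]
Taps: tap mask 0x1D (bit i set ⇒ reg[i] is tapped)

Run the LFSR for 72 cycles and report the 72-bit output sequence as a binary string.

101010101111100101000010011111111000010111100011010000000100011100010010

k : reg_k → out_k, fb_k
0: 10101010 → 1, fb=1
1: 01010101 → 0, fb=1
2: 10101011 → 1, fb=1
3: 01010111 → 0, fb=1
4: 10101111 → 1, fb=1
5: 01011111 → 0, fb=0
6: 10111110 → 1, fb=0
7: 01111100 → 0, fb=1
8: 11111001 → 1, fb=0
9: 11110010 → 1, fb=1
10: 11100101 → 1, fb=0
11: 11001010 → 1, fb=0
12: 10010100 → 1, fb=0
13: 00101000 → 0, fb=0
14: 01010000 → 0, fb=1
15: 10100001 → 1, fb=0
16: 01000010 → 0, fb=0
17: 10000100 → 1, fb=1
18: 00001001 → 0, fb=1
19: 00010011 → 0, fb=1
20: 00100111 → 0, fb=1
21: 01001111 → 0, fb=1
22: 10011111 → 1, fb=1
23: 00111111 → 0, fb=1
24: 01111111 → 0, fb=1
25: 11111111 → 1, fb=0
26: 11111110 → 1, fb=0
27: 11111100 → 1, fb=0
28: 11111000 → 1, fb=0
29: 11110000 → 1, fb=1
30: 11100001 → 1, fb=0
31: 11000010 → 1, fb=1
32: 10000101 → 1, fb=1
33: 00001011 → 0, fb=1
34: 00010111 → 0, fb=1
35: 00101111 → 0, fb=0
36: 01011110 → 0, fb=0
37: 10111100 → 1, fb=0
38: 01111000 → 0, fb=1
39: 11110001 → 1, fb=1
40: 11100011 → 1, fb=0
41: 11000110 → 1, fb=1
42: 10001101 → 1, fb=0
43: 00011010 → 0, fb=0
44: 00110100 → 0, fb=0
45: 01101000 → 0, fb=0
46: 11010000 → 1, fb=0
47: 10100000 → 1, fb=0
48: 01000000 → 0, fb=0
49: 10000000 → 1, fb=1
50: 00000001 → 0, fb=0
51: 00000010 → 0, fb=0
52: 00000100 → 0, fb=0
53: 00001000 → 0, fb=1
54: 00010001 → 0, fb=1
55: 00100011 → 0, fb=1
56: 01000111 → 0, fb=0
57: 10001110 → 1, fb=0
58: 00011100 → 0, fb=0
59: 00111000 → 0, fb=1
60: 01110001 → 0, fb=0
61: 11100010 → 1, fb=0
62: 11000100 → 1, fb=1
63: 10001001 → 1, fb=0
64: 00010010 → 0, fb=1
65: 00100101 → 0, fb=1
66: 01001011 → 0, fb=1
67: 10010111 → 1, fb=0
68: 00101110 → 0, fb=0
69: 01011100 → 0, fb=0
70: 10111000 → 1, fb=0
71: 01110000 → 0, fb=0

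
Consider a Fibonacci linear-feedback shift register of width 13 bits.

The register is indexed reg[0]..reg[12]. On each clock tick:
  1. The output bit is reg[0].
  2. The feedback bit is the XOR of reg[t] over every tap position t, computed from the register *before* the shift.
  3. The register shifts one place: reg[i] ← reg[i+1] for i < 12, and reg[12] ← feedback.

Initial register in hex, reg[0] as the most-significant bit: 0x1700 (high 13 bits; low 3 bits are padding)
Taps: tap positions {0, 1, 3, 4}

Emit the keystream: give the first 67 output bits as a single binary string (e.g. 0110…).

k : reg_k → out_k, fb_k
0: 0001011100000 → 0, fb=1
1: 0010111000001 → 0, fb=1
2: 0101110000011 → 0, fb=1
3: 1011100000111 → 1, fb=1
4: 0111000001111 → 0, fb=0
5: 1110000011110 → 1, fb=0
6: 1100000111100 → 1, fb=0
7: 1000001111000 → 1, fb=1
8: 0000011110001 → 0, fb=0
9: 0000111100010 → 0, fb=1
10: 0001111000101 → 0, fb=0
11: 0011110001010 → 0, fb=0
12: 0111100010100 → 0, fb=1
13: 1111000101001 → 1, fb=1
14: 1110001010011 → 1, fb=0
15: 1100010100110 → 1, fb=0
16: 1000101001100 → 1, fb=0
17: 0001010011000 → 0, fb=1
18: 0010100110001 → 0, fb=1
19: 0101001100011 → 0, fb=0
20: 1010011000110 → 1, fb=1
21: 0100110001101 → 0, fb=0
22: 1001100011010 → 1, fb=1
23: 0011000110101 → 0, fb=1
24: 0110001101011 → 0, fb=1
25: 1100011010111 → 1, fb=0
26: 1000110101110 → 1, fb=0
27: 0001101011100 → 0, fb=0
28: 0011010111000 → 0, fb=1
29: 0110101110001 → 0, fb=0
30: 1101011100010 → 1, fb=1
31: 1010111000101 → 1, fb=0
32: 0101110001010 → 0, fb=1
33: 1011100010101 → 1, fb=1
34: 0111000101011 → 0, fb=0
35: 1110001010110 → 1, fb=0
36: 1100010101100 → 1, fb=0
37: 1000101011000 → 1, fb=0
38: 0001010110000 → 0, fb=1
39: 0010101100001 → 0, fb=1
40: 0101011000011 → 0, fb=0
41: 1010110000110 → 1, fb=0
42: 0101100001100 → 0, fb=1
43: 1011000011001 → 1, fb=0
44: 0110000110010 → 0, fb=1
45: 1100001100101 → 1, fb=0
46: 1000011001010 → 1, fb=1
47: 0000110010101 → 0, fb=1
48: 0001100101011 → 0, fb=0
49: 0011001010110 → 0, fb=1
50: 0110010101101 → 0, fb=1
51: 1100101011011 → 1, fb=1
52: 1001010110111 → 1, fb=0
53: 0010101101110 → 0, fb=1
54: 0101011011101 → 0, fb=0
55: 1010110111010 → 1, fb=0
56: 0101101110100 → 0, fb=1
57: 1011011101001 → 1, fb=0
58: 0110111010010 → 0, fb=0
59: 1101110100100 → 1, fb=0
60: 1011101001000 → 1, fb=1
61: 0111010010001 → 0, fb=0
62: 1110100100010 → 1, fb=1
63: 1101001000101 → 1, fb=1
64: 1010010001011 → 1, fb=1
65: 0100100010111 → 0, fb=0
66: 1001000101110 → 1, fb=0

0001011100000111100010100110001101011100010101100001100101011011101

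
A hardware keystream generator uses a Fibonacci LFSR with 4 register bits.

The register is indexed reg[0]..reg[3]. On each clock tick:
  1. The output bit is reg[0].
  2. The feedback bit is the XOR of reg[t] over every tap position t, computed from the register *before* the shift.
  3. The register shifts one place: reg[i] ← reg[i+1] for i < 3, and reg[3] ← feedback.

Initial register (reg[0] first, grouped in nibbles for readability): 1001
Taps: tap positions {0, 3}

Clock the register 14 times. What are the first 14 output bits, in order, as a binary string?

10010001111010

tick  register→output (feedback)
  0  1001→1 (0)
  1  0010→0 (0)
  2  0100→0 (0)
  3  1000→1 (1)
  4  0001→0 (1)
  5  0011→0 (1)
  6  0111→0 (1)
  7  1111→1 (0)
  8  1110→1 (1)
  9  1101→1 (0)
 10  1010→1 (1)
 11  0101→0 (1)
 12  1011→1 (0)
 13  0110→0 (0)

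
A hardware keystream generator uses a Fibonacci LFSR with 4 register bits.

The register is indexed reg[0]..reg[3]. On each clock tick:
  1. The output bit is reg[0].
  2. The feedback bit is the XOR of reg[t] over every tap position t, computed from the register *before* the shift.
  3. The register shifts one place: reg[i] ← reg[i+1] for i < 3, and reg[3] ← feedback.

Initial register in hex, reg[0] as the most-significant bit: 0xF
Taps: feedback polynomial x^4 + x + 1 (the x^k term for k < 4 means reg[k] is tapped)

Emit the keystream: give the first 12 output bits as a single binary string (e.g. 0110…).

step | reg (before) | out | fb
   0 | 1111 | 1 | 0
   1 | 1110 | 1 | 0
   2 | 1100 | 1 | 0
   3 | 1000 | 1 | 1
   4 | 0001 | 0 | 0
   5 | 0010 | 0 | 0
   6 | 0100 | 0 | 1
   7 | 1001 | 1 | 1
   8 | 0011 | 0 | 0
   9 | 0110 | 0 | 1
  10 | 1101 | 1 | 0
  11 | 1010 | 1 | 1

111100010011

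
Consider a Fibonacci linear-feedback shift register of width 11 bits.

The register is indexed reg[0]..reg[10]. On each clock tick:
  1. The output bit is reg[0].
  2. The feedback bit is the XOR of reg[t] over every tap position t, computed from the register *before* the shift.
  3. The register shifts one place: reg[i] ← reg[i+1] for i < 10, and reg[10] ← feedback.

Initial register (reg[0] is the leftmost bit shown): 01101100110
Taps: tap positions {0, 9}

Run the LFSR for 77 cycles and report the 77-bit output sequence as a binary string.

01101100110110110100100100100001011110101000110001000001111101010110011101110

tick  register→output (feedback)
  0  01101100110→0 (1)
  1  11011001101→1 (1)
  2  10110011011→1 (0)
  3  01100110110→0 (1)
  4  11001101101→1 (1)
  5  10011011011→1 (0)
  6  00110110110→0 (1)
  7  01101101101→0 (0)
  8  11011011010→1 (0)
  9  10110110100→1 (1)
 10  01101101001→0 (0)
 11  11011010010→1 (0)
 12  10110100100→1 (1)
 13  01101001001→0 (0)
 14  11010010010→1 (0)
 15  10100100100→1 (1)
 16  01001001001→0 (0)
 17  10010010010→1 (0)
 18  00100100100→0 (0)
 19  01001001000→0 (0)
 20  10010010000→1 (1)
 21  00100100001→0 (0)
 22  01001000010→0 (1)
 23  10010000101→1 (1)
 24  00100001011→0 (1)
 25  01000010111→0 (1)
 26  10000101111→1 (0)
 27  00001011110→0 (1)
 28  00010111101→0 (0)
 29  00101111010→0 (1)
 30  01011110101→0 (0)
 31  10111101010→1 (0)
 32  01111010100→0 (0)
 33  11110101000→1 (1)
 34  11101010001→1 (1)
 35  11010100011→1 (0)
 36  10101000110→1 (0)
 37  01010001100→0 (0)
 38  10100011000→1 (1)
 39  01000110001→0 (0)
 40  10001100010→1 (0)
 41  00011000100→0 (0)
 42  00110001000→0 (0)
 43  01100010000→0 (0)
 44  11000100000→1 (1)
 45  10001000001→1 (1)
 46  00010000011→0 (1)
 47  00100000111→0 (1)
 48  01000001111→0 (1)
 49  10000011111→1 (0)
 50  00000111110→0 (1)
 51  00001111101→0 (0)
 52  00011111010→0 (1)
 53  00111110101→0 (0)
 54  01111101010→0 (1)
 55  11111010101→1 (1)
 56  11110101011→1 (0)
 57  11101010110→1 (0)
 58  11010101100→1 (1)
 59  10101011001→1 (1)
 60  01010110011→0 (1)
 61  10101100111→1 (0)
 62  01011001110→0 (1)
 63  10110011101→1 (1)
 64  01100111011→0 (1)
 65  11001110111→1 (0)
 66  10011101110→1 (0)
 67  00111011100→0 (0)
 68  01110111000→0 (0)
 69  11101110000→1 (1)
 70  11011100001→1 (1)
 71  10111000011→1 (0)
 72  01110000110→0 (1)
 73  11100001101→1 (1)
 74  11000011011→1 (0)
 75  10000110110→1 (0)
 76  00001101100→0 (0)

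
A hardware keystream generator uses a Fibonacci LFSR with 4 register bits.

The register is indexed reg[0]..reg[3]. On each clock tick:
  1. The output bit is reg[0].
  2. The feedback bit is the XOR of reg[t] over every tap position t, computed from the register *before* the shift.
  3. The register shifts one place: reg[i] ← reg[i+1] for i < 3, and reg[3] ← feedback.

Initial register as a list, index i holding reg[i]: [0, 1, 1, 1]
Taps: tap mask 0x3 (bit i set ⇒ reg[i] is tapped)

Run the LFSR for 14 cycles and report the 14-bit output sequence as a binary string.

step | reg (before) | out | fb
   0 | 0111 | 0 | 1
   1 | 1111 | 1 | 0
   2 | 1110 | 1 | 0
   3 | 1100 | 1 | 0
   4 | 1000 | 1 | 1
   5 | 0001 | 0 | 0
   6 | 0010 | 0 | 0
   7 | 0100 | 0 | 1
   8 | 1001 | 1 | 1
   9 | 0011 | 0 | 0
  10 | 0110 | 0 | 1
  11 | 1101 | 1 | 0
  12 | 1010 | 1 | 1
  13 | 0101 | 0 | 1

01111000100110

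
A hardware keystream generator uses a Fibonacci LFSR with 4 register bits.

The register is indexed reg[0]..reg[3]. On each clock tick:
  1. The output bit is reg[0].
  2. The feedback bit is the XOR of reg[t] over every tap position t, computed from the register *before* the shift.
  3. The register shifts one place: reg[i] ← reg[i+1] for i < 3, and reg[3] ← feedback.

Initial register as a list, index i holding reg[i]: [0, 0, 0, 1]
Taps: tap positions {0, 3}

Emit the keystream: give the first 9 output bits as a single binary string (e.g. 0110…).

000111101

step | reg (before) | out | fb
   0 | 0001 | 0 | 1
   1 | 0011 | 0 | 1
   2 | 0111 | 0 | 1
   3 | 1111 | 1 | 0
   4 | 1110 | 1 | 1
   5 | 1101 | 1 | 0
   6 | 1010 | 1 | 1
   7 | 0101 | 0 | 1
   8 | 1011 | 1 | 0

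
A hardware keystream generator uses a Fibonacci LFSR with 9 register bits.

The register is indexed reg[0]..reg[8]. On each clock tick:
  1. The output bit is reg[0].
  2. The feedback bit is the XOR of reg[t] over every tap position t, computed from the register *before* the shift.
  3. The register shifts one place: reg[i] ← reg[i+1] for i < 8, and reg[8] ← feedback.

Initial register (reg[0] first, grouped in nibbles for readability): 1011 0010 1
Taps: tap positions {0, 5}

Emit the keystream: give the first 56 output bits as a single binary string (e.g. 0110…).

step | reg (before) | out | fb
   0 | 101100101 | 1 | 1
   1 | 011001011 | 0 | 1
   2 | 110010111 | 1 | 1
   3 | 100101111 | 1 | 0
   4 | 001011110 | 0 | 1
   5 | 010111101 | 0 | 1
   6 | 101111011 | 1 | 0
   7 | 011110110 | 0 | 0
   8 | 111101100 | 1 | 0
   9 | 111011000 | 1 | 0
  10 | 110110000 | 1 | 1
  11 | 101100001 | 1 | 1
  12 | 011000011 | 0 | 0
  13 | 110000110 | 1 | 1
  14 | 100001101 | 1 | 0
  15 | 000011010 | 0 | 1
  16 | 000110101 | 0 | 0
  17 | 001101010 | 0 | 1
  18 | 011010101 | 0 | 0
  19 | 110101010 | 1 | 0
  20 | 101010100 | 1 | 1
  21 | 010101001 | 0 | 1
  22 | 101010011 | 1 | 1
  23 | 010100111 | 0 | 0
  24 | 101001110 | 1 | 0
  25 | 010011100 | 0 | 1
  26 | 100111001 | 1 | 0
  27 | 001110010 | 0 | 0
  28 | 011100100 | 0 | 0
  29 | 111001000 | 1 | 0
  30 | 110010000 | 1 | 1
  31 | 100100001 | 1 | 1
  32 | 001000011 | 0 | 0
  33 | 010000110 | 0 | 0
  34 | 100001100 | 1 | 0
  35 | 000011000 | 0 | 1
  36 | 000110001 | 0 | 0
  37 | 001100010 | 0 | 0
  38 | 011000100 | 0 | 0
  39 | 110001000 | 1 | 0
  40 | 100010000 | 1 | 1
  41 | 000100001 | 0 | 0
  42 | 001000010 | 0 | 0
  43 | 010000100 | 0 | 0
  44 | 100001000 | 1 | 0
  45 | 000010000 | 0 | 0
  46 | 000100000 | 0 | 0
  47 | 001000000 | 0 | 0
  48 | 010000000 | 0 | 0
  49 | 100000000 | 1 | 1
  50 | 000000001 | 0 | 0
  51 | 000000010 | 0 | 0
  52 | 000000100 | 0 | 0
  53 | 000001000 | 0 | 1
  54 | 000010001 | 0 | 0
  55 | 000100010 | 0 | 0

10110010111101100001101010100111001000011000100001000000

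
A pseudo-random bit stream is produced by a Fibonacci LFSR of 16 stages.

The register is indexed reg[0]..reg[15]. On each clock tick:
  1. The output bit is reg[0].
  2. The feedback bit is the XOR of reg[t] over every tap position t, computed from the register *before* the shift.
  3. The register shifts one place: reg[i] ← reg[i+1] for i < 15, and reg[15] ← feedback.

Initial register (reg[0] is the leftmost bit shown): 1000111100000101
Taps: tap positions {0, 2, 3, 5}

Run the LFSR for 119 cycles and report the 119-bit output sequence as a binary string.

10001111000001010010101110011101101010101011001100000011100001110110000101001101110001111010110000010001111111101110011

tick  register→output (feedback)
  0  1000111100000101→1 (0)
  1  0001111000001010→0 (0)
  2  0011110000010100→0 (1)
  3  0111100000101001→0 (0)
  4  1111000001010010→1 (1)
  5  1110000010100101→1 (0)
  6  1100000101001010→1 (1)
  7  1000001010010101→1 (1)
  8  0000010100101011→0 (1)
  9  0000101001010111→0 (0)
 10  0001010010101110→0 (0)
 11  0010100101011100→0 (1)
 12  0101001010111001→0 (1)
 13  1010010101110011→1 (1)
 14  0100101011100111→0 (0)
 15  1001010111001110→1 (1)
 16  0010101110011101→0 (1)
 17  0101011100111011→0 (0)
 18  1010111001110110→1 (1)
 19  0101110011101101→0 (0)
 20  1011100111011010→1 (1)
 21  0111001110110101→0 (0)
 22  1110011101101010→1 (1)
 23  1100111011010101→1 (0)
 24  1001110110101010→1 (1)
 25  0011101101010101→0 (0)
 26  0111011010101010→0 (1)
 27  1110110101010101→1 (1)
 28  1101101010101011→1 (0)
 29  1011010101010110→1 (0)
 30  0110101010101100→0 (1)
 31  1101010101011001→1 (1)
 32  1010101010110011→1 (0)
 33  0101010101100110→0 (0)
 34  1010101011001100→1 (0)
 35  0101010110011000→0 (0)
 36  1010101100110000→1 (0)
 37  0101011001100000→0 (0)
 38  1010110011000000→1 (1)
 39  0101100110000001→0 (1)
 40  1011001100000011→1 (1)
 41  0110011000000111→0 (0)
 42  1100110000001110→1 (0)
 43  1001100000011100→1 (0)
 44  0011000000111000→0 (0)
 45  0110000001110000→0 (1)
 46  1100000011100001→1 (1)
 47  1000000111000011→1 (1)
 48  0000001110000111→0 (0)
 49  0000011100001110→0 (1)
 50  0000111000011101→0 (1)
 51  0001110000111011→0 (0)
 52  0011100001110110→0 (0)
 53  0111000011101100→0 (0)
 54  1110000111011000→1 (0)
 55  1100001110110000→1 (1)
 56  1000011101100001→1 (0)
 57  0000111011000010→0 (1)
 58  0001110110000101→0 (0)
 59  0011101100001010→0 (0)
 60  0111011000010100→0 (1)
 61  1110110000101001→1 (1)
 62  1101100001010011→1 (0)
 63  1011000010100110→1 (1)
 64  0110000101001101→0 (1)
 65  1100001010011011→1 (1)
 66  1000010100110111→1 (0)
 67  0000101001101110→0 (0)
 68  0001010011011100→0 (0)
 69  0010100110111000→0 (1)
 70  0101001101110001→0 (1)
 71  1010011011100011→1 (1)
 72  0100110111000111→0 (1)
 73  1001101110001111→1 (0)
 74  0011011100011110→0 (1)
 75  0110111000111101→0 (0)
 76  1101110001111010→1 (1)
 77  1011100011110101→1 (1)
 78  0111000111101011→0 (0)
 79  1110001111010110→1 (0)
 80  1100011110101100→1 (0)
 81  1000111101011000→1 (0)
 82  0001111010110000→0 (0)
 83  0011110101100000→0 (1)
 84  0111101011000001→0 (0)
 85  1111010110000010→1 (0)
 86  1110101100000100→1 (0)
 87  1101011000001000→1 (1)
 88  1010110000010001→1 (1)
 89  0101100000100011→0 (1)
 90  1011000001000111→1 (1)
 91  0110000010001111→0 (1)
 92  1100000100011111→1 (1)
 93  1000001000111111→1 (1)
 94  0000010001111111→0 (1)
 95  0000100011111111→0 (0)
 96  0001000111111110→0 (1)
 97  0010001111111101→0 (1)
 98  0100011111111011→0 (1)
 99  1000111111110111→1 (0)
100  0001111111101110→0 (0)
101  0011111111011100→0 (1)
102  0111111110111001→0 (1)
103  1111111101110011→1 (0)
104  1111111011100110→1 (0)
105  1111110111001100→1 (0)
106  1111101110011000→1 (1)
107  1111011100110001→1 (0)
108  1110111001100010→1 (1)
109  1101110011000101→1 (1)
110  1011100110001011→1 (1)
111  0111001100010111→0 (0)
112  1110011000101110→1 (1)
113  1100110001011101→1 (0)
114  1001100010111010→1 (0)
115  0011000101110100→0 (0)
116  0110001011101000→0 (1)
117  1100010111010001→1 (0)
118  1000101110100010→1 (1)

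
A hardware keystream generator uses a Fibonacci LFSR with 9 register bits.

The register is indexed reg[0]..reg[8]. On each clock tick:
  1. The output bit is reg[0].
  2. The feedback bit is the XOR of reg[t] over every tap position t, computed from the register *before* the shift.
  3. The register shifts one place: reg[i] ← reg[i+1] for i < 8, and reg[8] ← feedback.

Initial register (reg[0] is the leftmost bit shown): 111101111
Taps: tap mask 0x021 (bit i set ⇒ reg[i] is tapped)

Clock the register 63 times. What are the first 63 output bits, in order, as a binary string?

tick  register→output (feedback)
  0  111101111→1 (0)
  1  111011110→1 (0)
  2  110111100→1 (0)
  3  101111000→1 (0)
  4  011110000→0 (0)
  5  111100000→1 (1)
  6  111000001→1 (1)
  7  110000011→1 (1)
  8  100000111→1 (1)
  9  000001111→0 (1)
 10  000011111→0 (1)
 11  000111111→0 (1)
 12  001111111→0 (1)
 13  011111111→0 (1)
 14  111111111→1 (0)
 15  111111110→1 (0)
 16  111111100→1 (0)
 17  111111000→1 (0)
 18  111110000→1 (1)
 19  111100001→1 (1)
 20  111000011→1 (1)
 21  110000111→1 (1)
 22  100001111→1 (0)
 23  000011110→0 (1)
 24  000111101→0 (1)
 25  001111011→0 (1)
 26  011110111→0 (0)
 27  111101110→1 (0)
 28  111011100→1 (0)
 29  110111000→1 (0)
 30  101110000→1 (1)
 31  011100001→0 (0)
 32  111000010→1 (1)
 33  110000101→1 (1)
 34  100001011→1 (0)
 35  000010110→0 (0)
 36  000101100→0 (1)
 37  001011001→0 (1)
 38  010110011→0 (0)
 39  101100110→1 (1)
 40  011001101→0 (1)
 41  110011011→1 (0)
 42  100110110→1 (1)
 43  001101101→0 (1)
 44  011011011→0 (1)
 45  110110111→1 (1)
 46  101101111→1 (0)
 47  011011110→0 (1)
 48  110111101→1 (0)
 49  101111010→1 (0)
 50  011110100→0 (0)
 51  111101000→1 (0)
 52  111010000→1 (1)
 53  110100001→1 (1)
 54  101000011→1 (1)
 55  010000111→0 (0)
 56  100001110→1 (0)
 57  000011100→0 (1)
 58  000111001→0 (1)
 59  001110011→0 (0)
 60  011100110→0 (0)
 61  111001100→1 (0)
 62  110011000→1 (0)

111101111000001111111110000111101110000101100110110111101000011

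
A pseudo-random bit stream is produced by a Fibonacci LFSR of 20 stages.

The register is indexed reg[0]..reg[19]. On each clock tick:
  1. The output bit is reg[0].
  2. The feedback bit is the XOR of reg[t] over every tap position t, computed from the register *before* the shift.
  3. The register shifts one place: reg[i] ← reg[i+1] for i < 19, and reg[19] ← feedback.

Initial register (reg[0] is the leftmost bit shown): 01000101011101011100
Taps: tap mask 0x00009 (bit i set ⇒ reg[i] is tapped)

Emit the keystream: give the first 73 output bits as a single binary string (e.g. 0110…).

0100010101110101110001101110110110111111000110000000010001111101100000100

k : reg_k → out_k, fb_k
0: 01000101011101011100 → 0, fb=0
1: 10001010111010111000 → 1, fb=1
2: 00010101110101110001 → 0, fb=1
3: 00101011101011100011 → 0, fb=0
4: 01010111010111000110 → 0, fb=1
5: 10101110101110001101 → 1, fb=1
6: 01011101011100011011 → 0, fb=1
7: 10111010111000110111 → 1, fb=0
8: 01110101110001101110 → 0, fb=1
9: 11101011100011011101 → 1, fb=1
10: 11010111000110111011 → 1, fb=0
11: 10101110001101110110 → 1, fb=1
12: 01011100011011101101 → 0, fb=1
13: 10111000110111011011 → 1, fb=0
14: 01110001101110110110 → 0, fb=1
15: 11100011011101101101 → 1, fb=1
16: 11000110111011011011 → 1, fb=1
17: 10001101110110110111 → 1, fb=1
18: 00011011101101101111 → 0, fb=1
19: 00110111011011011111 → 0, fb=1
20: 01101110110110111111 → 0, fb=0
21: 11011101101101111110 → 1, fb=0
22: 10111011011011111100 → 1, fb=0
23: 01110110110111111000 → 0, fb=1
24: 11101101101111110001 → 1, fb=1
25: 11011011011111100011 → 1, fb=0
26: 10110110111111000110 → 1, fb=0
27: 01101101111110001100 → 0, fb=0
28: 11011011111100011000 → 1, fb=0
29: 10110111111000110000 → 1, fb=0
30: 01101111110001100000 → 0, fb=0
31: 11011111100011000000 → 1, fb=0
32: 10111111000110000000 → 1, fb=0
33: 01111110001100000000 → 0, fb=1
34: 11111100011000000001 → 1, fb=0
35: 11111000110000000010 → 1, fb=0
36: 11110001100000000100 → 1, fb=0
37: 11100011000000001000 → 1, fb=1
38: 11000110000000010001 → 1, fb=1
39: 10001100000000100011 → 1, fb=1
40: 00011000000001000111 → 0, fb=1
41: 00110000000010001111 → 0, fb=1
42: 01100000000100011111 → 0, fb=0
43: 11000000001000111110 → 1, fb=1
44: 10000000010001111101 → 1, fb=1
45: 00000000100011111011 → 0, fb=0
46: 00000001000111110110 → 0, fb=0
47: 00000010001111101100 → 0, fb=0
48: 00000100011111011000 → 0, fb=0
49: 00001000111110110000 → 0, fb=0
50: 00010001111101100000 → 0, fb=1
51: 00100011111011000001 → 0, fb=0
52: 01000111110110000010 → 0, fb=0
53: 10001111101100000100 → 1, fb=1
54: 00011111011000001001 → 0, fb=1
55: 00111110110000010011 → 0, fb=1
56: 01111101100000100111 → 0, fb=1
57: 11111011000001001111 → 1, fb=0
58: 11110110000010011110 → 1, fb=0
59: 11101100000100111100 → 1, fb=1
60: 11011000001001111001 → 1, fb=0
61: 10110000010011110010 → 1, fb=0
62: 01100000100111100100 → 0, fb=0
63: 11000001001111001000 → 1, fb=1
64: 10000010011110010001 → 1, fb=1
65: 00000100111100100011 → 0, fb=0
66: 00001001111001000110 → 0, fb=0
67: 00010011110010001100 → 0, fb=1
68: 00100111100100011001 → 0, fb=0
69: 01001111001000110010 → 0, fb=0
70: 10011110010001100100 → 1, fb=0
71: 00111100100011001000 → 0, fb=1
72: 01111001000110010001 → 0, fb=1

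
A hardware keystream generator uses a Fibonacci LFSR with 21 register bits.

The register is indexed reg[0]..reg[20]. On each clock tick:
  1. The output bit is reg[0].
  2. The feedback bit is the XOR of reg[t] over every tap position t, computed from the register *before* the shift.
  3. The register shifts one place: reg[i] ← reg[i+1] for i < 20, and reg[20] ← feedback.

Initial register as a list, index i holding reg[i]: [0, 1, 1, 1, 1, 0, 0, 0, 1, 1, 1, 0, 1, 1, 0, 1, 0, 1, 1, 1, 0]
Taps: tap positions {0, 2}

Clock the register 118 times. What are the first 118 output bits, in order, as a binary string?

k : reg_k → out_k, fb_k
0: 011110001110110101110 → 0, fb=1
1: 111100011101101011101 → 1, fb=0
2: 111000111011010111010 → 1, fb=0
3: 110001110110101110100 → 1, fb=1
4: 100011101101011101001 → 1, fb=1
5: 000111011010111010011 → 0, fb=0
6: 001110110101110100110 → 0, fb=1
7: 011101101011101001101 → 0, fb=1
8: 111011010111010011011 → 1, fb=0
9: 110110101110100110110 → 1, fb=1
10: 101101011101001101101 → 1, fb=0
11: 011010111010011011010 → 0, fb=1
12: 110101110100110110101 → 1, fb=1
13: 101011101001101101011 → 1, fb=0
14: 010111010011011010110 → 0, fb=0
15: 101110100110110101100 → 1, fb=0
16: 011101001101101011000 → 0, fb=1
17: 111010011011010110001 → 1, fb=0
18: 110100110110101100010 → 1, fb=1
19: 101001101101011000101 → 1, fb=0
20: 010011011010110001010 → 0, fb=0
21: 100110110101100010100 → 1, fb=1
22: 001101101011000101001 → 0, fb=1
23: 011011010110001010011 → 0, fb=1
24: 110110101100010100111 → 1, fb=1
25: 101101011000101001111 → 1, fb=0
26: 011010110001010011110 → 0, fb=1
27: 110101100010100111101 → 1, fb=1
28: 101011000101001111011 → 1, fb=0
29: 010110001010011110110 → 0, fb=0
30: 101100010100111101100 → 1, fb=0
31: 011000101001111011000 → 0, fb=1
32: 110001010011110110001 → 1, fb=1
33: 100010100111101100011 → 1, fb=1
34: 000101001111011000111 → 0, fb=0
35: 001010011110110001110 → 0, fb=1
36: 010100111101100011101 → 0, fb=0
37: 101001111011000111010 → 1, fb=0
38: 010011110110001110100 → 0, fb=0
39: 100111101100011101000 → 1, fb=1
40: 001111011000111010001 → 0, fb=1
41: 011110110001110100011 → 0, fb=1
42: 111101100011101000111 → 1, fb=0
43: 111011000111010001110 → 1, fb=0
44: 110110001110100011100 → 1, fb=1
45: 101100011101000111001 → 1, fb=0
46: 011000111010001110010 → 0, fb=1
47: 110001110100011100101 → 1, fb=1
48: 100011101000111001011 → 1, fb=1
49: 000111010001110010111 → 0, fb=0
50: 001110100011100101110 → 0, fb=1
51: 011101000111001011101 → 0, fb=1
52: 111010001110010111011 → 1, fb=0
53: 110100011100101110110 → 1, fb=1
54: 101000111001011101101 → 1, fb=0
55: 010001110010111011010 → 0, fb=0
56: 100011100101110110100 → 1, fb=1
57: 000111001011101101001 → 0, fb=0
58: 001110010111011010010 → 0, fb=1
59: 011100101110110100101 → 0, fb=1
60: 111001011101101001011 → 1, fb=0
61: 110010111011010010110 → 1, fb=1
62: 100101110110100101101 → 1, fb=1
63: 001011101101001011011 → 0, fb=1
64: 010111011010010110111 → 0, fb=0
65: 101110110100101101110 → 1, fb=0
66: 011101101001011011100 → 0, fb=1
67: 111011010010110111001 → 1, fb=0
68: 110110100101101110010 → 1, fb=1
69: 101101001011011100101 → 1, fb=0
70: 011010010110111001010 → 0, fb=1
71: 110100101101110010101 → 1, fb=1
72: 101001011011100101011 → 1, fb=0
73: 010010110111001010110 → 0, fb=0
74: 100101101110010101100 → 1, fb=1
75: 001011011100101011001 → 0, fb=1
76: 010110111001010110011 → 0, fb=0
77: 101101110010101100110 → 1, fb=0
78: 011011100101011001100 → 0, fb=1
79: 110111001010110011001 → 1, fb=1
80: 101110010101100110011 → 1, fb=0
81: 011100101011001100110 → 0, fb=1
82: 111001010110011001101 → 1, fb=0
83: 110010101100110011010 → 1, fb=1
84: 100101011001100110101 → 1, fb=1
85: 001010110011001101011 → 0, fb=1
86: 010101100110011010111 → 0, fb=0
87: 101011001100110101110 → 1, fb=0
88: 010110011001101011100 → 0, fb=0
89: 101100110011010111000 → 1, fb=0
90: 011001100110101110000 → 0, fb=1
91: 110011001101011100001 → 1, fb=1
92: 100110011010111000011 → 1, fb=1
93: 001100110101110000111 → 0, fb=1
94: 011001101011100001111 → 0, fb=1
95: 110011010111000011111 → 1, fb=1
96: 100110101110000111111 → 1, fb=1
97: 001101011100001111111 → 0, fb=1
98: 011010111000011111111 → 0, fb=1
99: 110101110000111111111 → 1, fb=1
100: 101011100001111111111 → 1, fb=0
101: 010111000011111111110 → 0, fb=0
102: 101110000111111111100 → 1, fb=0
103: 011100001111111111000 → 0, fb=1
104: 111000011111111110001 → 1, fb=0
105: 110000111111111100010 → 1, fb=1
106: 100001111111111000101 → 1, fb=1
107: 000011111111110001011 → 0, fb=0
108: 000111111111100010110 → 0, fb=0
109: 001111111111000101100 → 0, fb=1
110: 011111111110001011001 → 0, fb=1
111: 111111111100010110011 → 1, fb=0
112: 111111111000101100110 → 1, fb=0
113: 111111110001011001100 → 1, fb=0
114: 111111100010110011000 → 1, fb=0
115: 111111000101100110000 → 1, fb=0
116: 111110001011001100000 → 1, fb=0
117: 111100010110011000000 → 1, fb=0

0111100011101101011101001101101011000101001111011000111010001110010111011010010110111001010110011001101011100001111111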